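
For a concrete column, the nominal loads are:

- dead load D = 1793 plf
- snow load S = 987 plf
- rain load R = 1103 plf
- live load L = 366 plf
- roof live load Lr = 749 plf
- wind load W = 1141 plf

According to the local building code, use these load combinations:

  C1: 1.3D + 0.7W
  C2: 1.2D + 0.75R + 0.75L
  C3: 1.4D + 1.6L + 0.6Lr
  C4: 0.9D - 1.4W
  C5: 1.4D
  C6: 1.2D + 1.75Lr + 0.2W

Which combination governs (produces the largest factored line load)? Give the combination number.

Combination 6

C1: 1.3(1793) + 0.7(1141) = 2330.90 + 798.70 = 3129.60
C2: 1.2(1793) + 0.75(1103) + 0.75(366) = 2151.60 + 827.25 + 274.50 = 3253.35
C3: 1.4(1793) + 1.6(366) + 0.6(749) = 2510.20 + 585.60 + 449.40 = 3545.20
C4: 0.9(1793) - 1.4(1141) = 1613.70 - 1597.40 = 16.30
C5: 1.4(1793) = 2510.20
C6: 1.2(1793) + 1.75(749) + 0.2(1141) = 2151.60 + 1310.75 + 228.20 = 3690.55
The largest value is 3690.55 plf from combination 6.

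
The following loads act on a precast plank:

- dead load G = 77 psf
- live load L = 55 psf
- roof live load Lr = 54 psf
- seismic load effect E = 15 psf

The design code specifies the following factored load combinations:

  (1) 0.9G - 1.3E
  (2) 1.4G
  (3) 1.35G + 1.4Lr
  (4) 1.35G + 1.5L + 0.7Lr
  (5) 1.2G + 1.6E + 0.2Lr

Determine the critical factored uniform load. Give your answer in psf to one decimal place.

224.3 psf

(1) 0.9(77) - 1.3(15) = 69.3 - 19.5 = 49.8
(2) 1.4(77) = 107.8
(3) 1.35(77) + 1.4(54) = 104.0 + 75.6 = 179.6
(4) 1.35(77) + 1.5(55) + 0.7(54) = 104.0 + 82.5 + 37.8 = 224.3
(5) 1.2(77) + 1.6(15) + 0.2(54) = 92.4 + 24.0 + 10.8 = 127.2
Maximum is from combination 4.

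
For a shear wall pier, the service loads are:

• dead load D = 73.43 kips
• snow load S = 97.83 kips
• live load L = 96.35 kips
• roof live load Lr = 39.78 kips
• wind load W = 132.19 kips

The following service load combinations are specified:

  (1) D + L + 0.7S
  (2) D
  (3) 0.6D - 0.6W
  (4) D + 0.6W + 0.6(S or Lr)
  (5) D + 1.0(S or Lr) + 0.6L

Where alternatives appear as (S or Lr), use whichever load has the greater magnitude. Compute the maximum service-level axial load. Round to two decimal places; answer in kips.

238.26 kips

(S or Lr) → S = 97.83 kips.
(1) 1.0(73.43) + 1.0(96.35) + 0.7(97.83) = 73.43 + 96.35 + 68.48 = 238.26
(2) 1.0(73.43) = 73.43
(3) 0.6(73.43) - 0.6(132.19) = -35.26
(4) 1.0(73.43) + 0.6(132.19) + 0.6(97.83) = 73.43 + 79.31 + 58.70 = 211.44
(5) 1.0(73.43) + 1.0(97.83) + 0.6(96.35) = 73.43 + 97.83 + 57.81 = 229.07
Combination 1 governs: P = 238.26 kips.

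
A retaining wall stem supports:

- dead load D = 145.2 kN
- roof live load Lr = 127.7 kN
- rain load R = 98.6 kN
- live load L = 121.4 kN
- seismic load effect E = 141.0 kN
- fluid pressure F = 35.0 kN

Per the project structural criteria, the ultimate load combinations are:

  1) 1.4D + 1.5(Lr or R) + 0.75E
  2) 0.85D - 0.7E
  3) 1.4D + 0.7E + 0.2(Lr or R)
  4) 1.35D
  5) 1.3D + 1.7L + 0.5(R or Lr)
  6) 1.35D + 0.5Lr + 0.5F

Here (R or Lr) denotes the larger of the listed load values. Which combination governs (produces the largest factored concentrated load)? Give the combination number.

Combination 1

(Lr or R) → Lr = 127.7 kN; (R or Lr) → Lr = 127.7 kN.
1) 1.4(145.2) + 1.5(127.7) + 0.75(141.0) = 500.6
2) 0.85(145.2) - 0.7(141.0) = 24.7
3) 1.4(145.2) + 0.7(141.0) + 0.2(127.7) = 327.5
4) 1.35(145.2) = 196.0
5) 1.3(145.2) + 1.7(121.4) + 0.5(127.7) = 459.0
6) 1.35(145.2) + 0.5(127.7) + 0.5(35.0) = 277.4
The largest value is 500.6 kN from combination 1.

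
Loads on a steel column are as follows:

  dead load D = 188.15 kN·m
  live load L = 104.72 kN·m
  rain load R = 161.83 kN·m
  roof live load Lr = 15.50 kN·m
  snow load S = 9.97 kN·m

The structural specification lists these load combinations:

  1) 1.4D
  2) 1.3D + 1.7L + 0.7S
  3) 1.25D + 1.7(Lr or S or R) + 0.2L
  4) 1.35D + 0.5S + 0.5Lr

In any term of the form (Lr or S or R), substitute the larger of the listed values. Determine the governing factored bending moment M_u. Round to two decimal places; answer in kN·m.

531.24 kN·m

(Lr or S or R) → R = 161.83 kN·m.
1) 1.4(188.15) = 263.41
2) 1.3(188.15) + 1.7(104.72) + 0.7(9.97) = 429.60
3) 1.25(188.15) + 1.7(161.83) + 0.2(104.72) = 531.24
4) 1.35(188.15) + 0.5(9.97) + 0.5(15.50) = 266.74
Combination 3 governs: M_u = 531.24 kN·m.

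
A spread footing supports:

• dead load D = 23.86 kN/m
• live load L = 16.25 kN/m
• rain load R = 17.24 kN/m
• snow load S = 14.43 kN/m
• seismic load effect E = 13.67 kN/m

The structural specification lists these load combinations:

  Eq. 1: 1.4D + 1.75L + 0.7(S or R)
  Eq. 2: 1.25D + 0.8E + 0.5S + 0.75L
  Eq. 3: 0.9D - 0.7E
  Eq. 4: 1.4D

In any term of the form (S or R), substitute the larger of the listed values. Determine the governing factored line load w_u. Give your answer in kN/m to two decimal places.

(S or R) → R = 17.24 kN/m.
Eq. 1: 1.4(23.86) + 1.75(16.25) + 0.7(17.24) = 73.91
Eq. 2: 1.25(23.86) + 0.8(13.67) + 0.5(14.43) + 0.75(16.25) = 60.16
Eq. 3: 0.9(23.86) - 0.7(13.67) = 11.91
Eq. 4: 1.4(23.86) = 33.40
Combination 1 governs: w_u = 73.91 kN/m.

73.91 kN/m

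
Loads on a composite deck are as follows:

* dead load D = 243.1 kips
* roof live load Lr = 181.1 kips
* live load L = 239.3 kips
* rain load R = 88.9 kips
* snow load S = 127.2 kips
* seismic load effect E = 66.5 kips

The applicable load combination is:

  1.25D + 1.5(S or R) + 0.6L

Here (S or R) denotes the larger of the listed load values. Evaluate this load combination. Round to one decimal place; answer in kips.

(S or R) → S = 127.2 kips.
1.25(243.1) + 1.5(127.2) + 0.6(239.3) = 303.9 + 190.8 + 143.6 = 638.3
P_u = 638.3 kips.

638.3 kips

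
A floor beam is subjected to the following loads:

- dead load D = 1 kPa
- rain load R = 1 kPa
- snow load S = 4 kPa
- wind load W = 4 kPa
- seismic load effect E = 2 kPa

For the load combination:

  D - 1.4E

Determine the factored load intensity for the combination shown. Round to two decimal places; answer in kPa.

-1.80 kPa

1.0(1) - 1.4(2) = 1.00 - 2.80 = -1.80
q_u = -1.80 kPa.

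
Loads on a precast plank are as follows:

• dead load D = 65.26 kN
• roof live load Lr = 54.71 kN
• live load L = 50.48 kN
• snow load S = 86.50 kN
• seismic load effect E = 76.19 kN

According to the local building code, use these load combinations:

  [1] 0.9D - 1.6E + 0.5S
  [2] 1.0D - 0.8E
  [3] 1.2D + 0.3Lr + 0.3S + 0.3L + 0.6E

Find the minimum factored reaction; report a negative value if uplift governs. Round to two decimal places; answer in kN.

-19.92 kN

[1] 0.9(65.26) - 1.6(76.19) + 0.5(86.50) = 58.73 - 121.90 + 43.25 = -19.92
[2] 1.0(65.26) - 0.8(76.19) = 65.26 - 60.95 = 4.31
[3] 1.2(65.26) + 0.3(54.71) + 0.3(86.50) + 0.3(50.48) + 0.6(76.19) = 181.53
Combination 1 gives the minimum: -19.92 kN.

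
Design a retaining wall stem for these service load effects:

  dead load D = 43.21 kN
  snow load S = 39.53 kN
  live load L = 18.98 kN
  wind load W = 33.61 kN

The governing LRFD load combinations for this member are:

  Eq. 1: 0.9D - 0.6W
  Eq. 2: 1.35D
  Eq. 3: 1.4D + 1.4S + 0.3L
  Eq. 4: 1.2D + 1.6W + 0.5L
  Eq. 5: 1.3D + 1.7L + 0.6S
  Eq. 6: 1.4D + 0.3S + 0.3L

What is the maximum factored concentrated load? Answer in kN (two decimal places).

121.53 kN

Eq. 1: 0.9(43.21) - 0.6(33.61) = 38.89 - 20.17 = 18.72
Eq. 2: 1.35(43.21) = 58.33
Eq. 3: 1.4(43.21) + 1.4(39.53) + 0.3(18.98) = 121.53
Eq. 4: 1.2(43.21) + 1.6(33.61) + 0.5(18.98) = 51.85 + 53.78 + 9.49 = 115.12
Eq. 5: 1.3(43.21) + 1.7(18.98) + 0.6(39.53) = 56.17 + 32.27 + 23.72 = 112.16
Eq. 6: 1.4(43.21) + 0.3(39.53) + 0.3(18.98) = 78.05
Combination 3 governs: P_u = 121.53 kN.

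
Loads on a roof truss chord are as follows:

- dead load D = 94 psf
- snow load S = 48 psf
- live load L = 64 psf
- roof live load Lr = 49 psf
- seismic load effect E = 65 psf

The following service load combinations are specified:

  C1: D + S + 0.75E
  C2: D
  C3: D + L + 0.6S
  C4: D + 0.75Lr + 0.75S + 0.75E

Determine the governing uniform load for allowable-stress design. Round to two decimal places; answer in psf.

215.50 psf

C1: 1.0(94) + 1.0(48) + 0.75(65) = 190.75
C2: 1.0(94) = 94.00
C3: 1.0(94) + 1.0(64) + 0.6(48) = 186.80
C4: 1.0(94) + 0.75(49) + 0.75(48) + 0.75(65) = 215.50
Maximum is from combination 4.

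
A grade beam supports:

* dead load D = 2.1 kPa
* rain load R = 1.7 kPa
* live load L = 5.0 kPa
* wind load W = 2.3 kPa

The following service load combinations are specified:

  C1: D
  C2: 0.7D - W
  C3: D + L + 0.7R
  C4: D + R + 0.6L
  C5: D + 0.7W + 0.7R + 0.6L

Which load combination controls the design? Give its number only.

C1: 1.0(2.1) = 2.10
C2: 0.7(2.1) - 1.0(2.3) = 1.47 - 2.30 = -0.83
C3: 1.0(2.1) + 1.0(5.0) + 0.7(1.7) = 2.10 + 5.00 + 1.19 = 8.29
C4: 1.0(2.1) + 1.0(1.7) + 0.6(5.0) = 2.10 + 1.70 + 3.00 = 6.80
C5: 1.0(2.1) + 0.7(2.3) + 0.7(1.7) + 0.6(5.0) = 2.10 + 1.61 + 1.19 + 3.00 = 7.90
The largest value is 8.29 kPa from combination 3.

Combination 3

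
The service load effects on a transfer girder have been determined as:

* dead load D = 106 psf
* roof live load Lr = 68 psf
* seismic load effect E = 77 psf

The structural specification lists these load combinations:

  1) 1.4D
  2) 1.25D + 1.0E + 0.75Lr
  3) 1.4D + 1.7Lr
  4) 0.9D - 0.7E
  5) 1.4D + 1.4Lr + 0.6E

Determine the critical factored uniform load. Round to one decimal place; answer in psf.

289.8 psf

1) 1.4(106) = 148.4
2) 1.25(106) + 1.0(77) + 0.75(68) = 132.5 + 77.0 + 51.0 = 260.5
3) 1.4(106) + 1.7(68) = 148.4 + 115.6 = 264.0
4) 0.9(106) - 0.7(77) = 95.4 - 53.9 = 41.5
5) 1.4(106) + 1.4(68) + 0.6(77) = 148.4 + 95.2 + 46.2 = 289.8
Maximum is from combination 5.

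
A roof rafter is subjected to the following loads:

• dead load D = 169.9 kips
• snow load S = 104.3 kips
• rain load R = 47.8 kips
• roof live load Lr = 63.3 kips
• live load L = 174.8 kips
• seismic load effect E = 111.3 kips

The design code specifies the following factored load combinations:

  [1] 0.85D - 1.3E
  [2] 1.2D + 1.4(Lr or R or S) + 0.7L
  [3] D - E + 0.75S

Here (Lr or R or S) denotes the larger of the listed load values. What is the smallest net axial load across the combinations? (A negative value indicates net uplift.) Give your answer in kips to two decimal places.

(Lr or R or S) → S = 104.3 kips.
[1] 0.85(169.9) - 1.3(111.3) = -0.28
[2] 1.2(169.9) + 1.4(104.3) + 0.7(174.8) = 203.88 + 146.02 + 122.36 = 472.26
[3] 1.0(169.9) - 1.0(111.3) + 0.75(104.3) = 169.90 - 111.30 + 78.23 = 136.83
Combination 1 gives the minimum: -0.28 kips.

-0.28 kips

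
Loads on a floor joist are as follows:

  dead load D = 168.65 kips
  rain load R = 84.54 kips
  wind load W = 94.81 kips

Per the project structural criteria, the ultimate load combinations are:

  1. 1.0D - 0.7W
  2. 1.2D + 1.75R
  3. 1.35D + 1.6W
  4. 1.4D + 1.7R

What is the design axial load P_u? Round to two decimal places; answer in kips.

379.83 kips

1. 1.0(168.65) - 0.7(94.81) = 168.65 - 66.37 = 102.28
2. 1.2(168.65) + 1.75(84.54) = 202.38 + 147.95 = 350.33
3. 1.35(168.65) + 1.6(94.81) = 379.37
4. 1.4(168.65) + 1.7(84.54) = 236.11 + 143.72 = 379.83
The controlling combination is 4, giving 379.83 kips.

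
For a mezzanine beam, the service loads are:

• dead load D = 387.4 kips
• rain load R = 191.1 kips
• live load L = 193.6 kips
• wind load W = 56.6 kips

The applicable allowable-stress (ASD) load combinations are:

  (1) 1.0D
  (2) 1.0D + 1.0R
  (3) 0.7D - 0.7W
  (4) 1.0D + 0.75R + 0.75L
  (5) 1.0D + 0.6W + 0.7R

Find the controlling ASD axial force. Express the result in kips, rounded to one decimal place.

675.9 kips

(1) 1.0(387.4) = 387.4
(2) 1.0(387.4) + 1.0(191.1) = 387.4 + 191.1 = 578.5
(3) 0.7(387.4) - 0.7(56.6) = 271.2 - 39.6 = 231.6
(4) 1.0(387.4) + 0.75(191.1) + 0.75(193.6) = 387.4 + 143.3 + 145.2 = 675.9
(5) 1.0(387.4) + 0.6(56.6) + 0.7(191.1) = 555.1
Combination 4 governs: P = 675.9 kips.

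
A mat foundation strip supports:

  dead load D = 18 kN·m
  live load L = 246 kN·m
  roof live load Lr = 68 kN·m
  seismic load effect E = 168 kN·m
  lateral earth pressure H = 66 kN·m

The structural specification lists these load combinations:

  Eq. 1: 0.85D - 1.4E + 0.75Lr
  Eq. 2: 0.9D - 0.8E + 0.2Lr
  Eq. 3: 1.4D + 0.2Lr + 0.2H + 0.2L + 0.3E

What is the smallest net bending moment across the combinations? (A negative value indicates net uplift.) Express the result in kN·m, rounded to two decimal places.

Eq. 1: 0.85(18) - 1.4(168) + 0.75(68) = 15.30 - 235.20 + 51.00 = -168.90
Eq. 2: 0.9(18) - 0.8(168) + 0.2(68) = 16.20 - 134.40 + 13.60 = -104.60
Eq. 3: 1.4(18) + 0.2(68) + 0.2(66) + 0.2(246) + 0.3(168) = 25.20 + 13.60 + 13.20 + 49.20 + 50.40 = 151.60
Combination 1 gives the minimum: -168.90 kN·m.

-168.90 kN·m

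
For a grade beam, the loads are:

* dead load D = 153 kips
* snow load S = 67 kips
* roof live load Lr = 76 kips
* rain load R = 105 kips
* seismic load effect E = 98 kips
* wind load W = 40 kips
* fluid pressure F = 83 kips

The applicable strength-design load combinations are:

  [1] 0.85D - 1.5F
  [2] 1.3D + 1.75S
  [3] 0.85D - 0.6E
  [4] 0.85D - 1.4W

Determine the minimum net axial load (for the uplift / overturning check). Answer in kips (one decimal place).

5.6 kips

[1] 0.85(153) - 1.5(83) = 130.1 - 124.5 = 5.6
[2] 1.3(153) + 1.75(67) = 198.9 + 117.3 = 316.2
[3] 0.85(153) - 0.6(98) = 130.1 - 58.8 = 71.3
[4] 0.85(153) - 1.4(40) = 130.1 - 56.0 = 74.1
Combination 1 gives the minimum: 5.6 kips.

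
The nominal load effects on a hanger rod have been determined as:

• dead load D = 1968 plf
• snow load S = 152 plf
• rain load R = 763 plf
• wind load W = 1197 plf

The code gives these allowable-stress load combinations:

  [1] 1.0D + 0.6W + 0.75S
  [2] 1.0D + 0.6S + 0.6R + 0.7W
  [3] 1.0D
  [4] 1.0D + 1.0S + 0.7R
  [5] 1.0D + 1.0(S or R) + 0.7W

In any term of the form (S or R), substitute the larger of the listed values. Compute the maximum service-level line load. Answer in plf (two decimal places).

3568.90 plf

(S or R) → R = 763 plf.
[1] 1.0(1968) + 0.6(1197) + 0.75(152) = 2800.20
[2] 1.0(1968) + 0.6(152) + 0.6(763) + 0.7(1197) = 3354.90
[3] 1.0(1968) = 1968.00
[4] 1.0(1968) + 1.0(152) + 0.7(763) = 2654.10
[5] 1.0(1968) + 1.0(763) + 0.7(1197) = 3568.90
Maximum is from combination 5.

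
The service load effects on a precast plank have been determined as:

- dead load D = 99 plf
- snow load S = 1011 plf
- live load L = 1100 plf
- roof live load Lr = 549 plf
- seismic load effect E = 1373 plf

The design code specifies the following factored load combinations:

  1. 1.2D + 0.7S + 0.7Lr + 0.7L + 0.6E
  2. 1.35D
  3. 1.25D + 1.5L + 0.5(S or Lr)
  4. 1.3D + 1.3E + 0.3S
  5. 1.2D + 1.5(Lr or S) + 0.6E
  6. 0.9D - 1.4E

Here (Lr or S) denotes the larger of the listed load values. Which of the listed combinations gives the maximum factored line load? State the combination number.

Combination 1

(S or Lr) → S = 1011 plf; (Lr or S) → S = 1011 plf.
1. 1.2(99) + 0.7(1011) + 0.7(549) + 0.7(1100) + 0.6(1373) = 118.8 + 707.7 + 384.3 + 770.0 + 823.8 = 2804.6
2. 1.35(99) = 133.7
3. 1.25(99) + 1.5(1100) + 0.5(1011) = 123.8 + 1650.0 + 505.5 = 2279.3
4. 1.3(99) + 1.3(1373) + 0.3(1011) = 128.7 + 1784.9 + 303.3 = 2216.9
5. 1.2(99) + 1.5(1011) + 0.6(1373) = 118.8 + 1516.5 + 823.8 = 2459.1
6. 0.9(99) - 1.4(1373) = 89.1 - 1922.2 = -1833.1
The largest value is 2804.6 plf from combination 1.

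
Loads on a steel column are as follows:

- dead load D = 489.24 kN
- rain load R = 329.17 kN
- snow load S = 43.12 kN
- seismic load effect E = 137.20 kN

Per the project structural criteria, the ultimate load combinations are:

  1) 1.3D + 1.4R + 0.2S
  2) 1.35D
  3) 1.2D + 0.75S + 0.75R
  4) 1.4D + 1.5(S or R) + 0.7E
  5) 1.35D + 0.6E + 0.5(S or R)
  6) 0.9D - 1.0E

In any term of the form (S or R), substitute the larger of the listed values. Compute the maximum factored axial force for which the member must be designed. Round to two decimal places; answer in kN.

(S or R) → R = 329.17 kN.
1) 1.3(489.24) + 1.4(329.17) + 0.2(43.12) = 636.01 + 460.84 + 8.62 = 1105.47
2) 1.35(489.24) = 660.47
3) 1.2(489.24) + 0.75(43.12) + 0.75(329.17) = 587.09 + 32.34 + 246.88 = 866.31
4) 1.4(489.24) + 1.5(329.17) + 0.7(137.20) = 1274.73
5) 1.35(489.24) + 0.6(137.20) + 0.5(329.17) = 660.47 + 82.32 + 164.59 = 907.38
6) 0.9(489.24) - 1.0(137.20) = 440.32 - 137.20 = 303.12
Maximum is from combination 4.

1274.73 kN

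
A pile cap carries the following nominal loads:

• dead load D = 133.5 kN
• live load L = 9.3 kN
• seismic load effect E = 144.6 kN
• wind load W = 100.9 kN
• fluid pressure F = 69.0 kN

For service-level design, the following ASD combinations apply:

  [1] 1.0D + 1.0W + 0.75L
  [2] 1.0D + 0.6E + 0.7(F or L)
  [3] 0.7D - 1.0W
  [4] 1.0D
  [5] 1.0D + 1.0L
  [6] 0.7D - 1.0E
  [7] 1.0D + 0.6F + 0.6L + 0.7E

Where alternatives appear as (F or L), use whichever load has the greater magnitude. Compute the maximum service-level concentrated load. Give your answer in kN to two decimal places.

(F or L) → F = 69.0 kN.
[1] 1.0(133.5) + 1.0(100.9) + 0.75(9.3) = 133.50 + 100.90 + 6.98 = 241.38
[2] 1.0(133.5) + 0.6(144.6) + 0.7(69.0) = 133.50 + 86.76 + 48.30 = 268.56
[3] 0.7(133.5) - 1.0(100.9) = 93.45 - 100.90 = -7.45
[4] 1.0(133.5) = 133.50
[5] 1.0(133.5) + 1.0(9.3) = 133.50 + 9.30 = 142.80
[6] 0.7(133.5) - 1.0(144.6) = 93.45 - 144.60 = -51.15
[7] 1.0(133.5) + 0.6(69.0) + 0.6(9.3) + 0.7(144.6) = 133.50 + 41.40 + 5.58 + 101.22 = 281.70
Maximum is from combination 7.

281.70 kN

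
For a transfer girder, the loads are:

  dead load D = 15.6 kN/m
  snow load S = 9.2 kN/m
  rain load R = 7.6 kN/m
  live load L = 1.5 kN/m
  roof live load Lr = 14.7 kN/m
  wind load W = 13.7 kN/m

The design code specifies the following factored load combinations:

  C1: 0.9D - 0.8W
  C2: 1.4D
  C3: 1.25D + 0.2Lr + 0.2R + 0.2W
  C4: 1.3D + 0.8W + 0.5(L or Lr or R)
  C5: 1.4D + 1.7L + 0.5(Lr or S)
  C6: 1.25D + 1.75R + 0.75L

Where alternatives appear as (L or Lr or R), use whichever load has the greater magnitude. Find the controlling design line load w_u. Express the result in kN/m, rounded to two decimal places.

38.59 kN/m

(L or Lr or R) → Lr = 14.7 kN/m; (Lr or S) → Lr = 14.7 kN/m.
C1: 0.9(15.6) - 0.8(13.7) = 14.04 - 10.96 = 3.08
C2: 1.4(15.6) = 21.84
C3: 1.25(15.6) + 0.2(14.7) + 0.2(7.6) + 0.2(13.7) = 19.50 + 2.94 + 1.52 + 2.74 = 26.70
C4: 1.3(15.6) + 0.8(13.7) + 0.5(14.7) = 20.28 + 10.96 + 7.35 = 38.59
C5: 1.4(15.6) + 1.7(1.5) + 0.5(14.7) = 21.84 + 2.55 + 7.35 = 31.74
C6: 1.25(15.6) + 1.75(7.6) + 0.75(1.5) = 19.50 + 13.30 + 1.13 = 33.93
The controlling combination is 4, giving 38.59 kN/m.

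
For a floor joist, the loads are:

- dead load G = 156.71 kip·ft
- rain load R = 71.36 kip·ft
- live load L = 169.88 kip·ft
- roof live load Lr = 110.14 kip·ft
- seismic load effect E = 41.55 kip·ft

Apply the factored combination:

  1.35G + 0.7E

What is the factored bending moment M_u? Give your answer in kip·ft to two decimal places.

1.35(156.71) + 0.7(41.55) = 240.64
M_u = 240.64 kip·ft.

240.64 kip·ft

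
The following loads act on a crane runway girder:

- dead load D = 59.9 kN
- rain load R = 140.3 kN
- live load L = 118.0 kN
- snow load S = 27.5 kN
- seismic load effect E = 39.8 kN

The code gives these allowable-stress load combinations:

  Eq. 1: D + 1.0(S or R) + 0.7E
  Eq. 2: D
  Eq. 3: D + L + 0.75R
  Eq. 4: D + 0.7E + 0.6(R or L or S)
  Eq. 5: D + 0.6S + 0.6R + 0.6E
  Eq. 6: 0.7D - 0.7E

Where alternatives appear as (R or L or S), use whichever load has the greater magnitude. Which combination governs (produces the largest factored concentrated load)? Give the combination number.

Combination 3

(S or R) → R = 140.3 kN; (R or L or S) → R = 140.3 kN.
Eq. 1: 1.0(59.9) + 1.0(140.3) + 0.7(39.8) = 59.90 + 140.30 + 27.86 = 228.06
Eq. 2: 1.0(59.9) = 59.90
Eq. 3: 1.0(59.9) + 1.0(118.0) + 0.75(140.3) = 59.90 + 118.00 + 105.23 = 283.13
Eq. 4: 1.0(59.9) + 0.7(39.8) + 0.6(140.3) = 59.90 + 27.86 + 84.18 = 171.94
Eq. 5: 1.0(59.9) + 0.6(27.5) + 0.6(140.3) + 0.6(39.8) = 59.90 + 16.50 + 84.18 + 23.88 = 184.46
Eq. 6: 0.7(59.9) - 0.7(39.8) = 41.93 - 27.86 = 14.07
The largest value is 283.13 kN from combination 3.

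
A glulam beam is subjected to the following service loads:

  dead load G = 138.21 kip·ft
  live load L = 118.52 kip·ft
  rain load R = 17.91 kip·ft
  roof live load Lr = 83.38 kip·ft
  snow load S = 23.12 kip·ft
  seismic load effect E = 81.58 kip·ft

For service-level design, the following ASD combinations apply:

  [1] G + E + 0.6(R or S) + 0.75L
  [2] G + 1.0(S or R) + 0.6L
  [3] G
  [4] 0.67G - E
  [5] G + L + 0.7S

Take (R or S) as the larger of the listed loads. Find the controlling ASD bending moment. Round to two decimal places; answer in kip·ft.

322.55 kip·ft

(R or S) → S = 23.12 kip·ft; (S or R) → S = 23.12 kip·ft.
[1] 1.0(138.21) + 1.0(81.58) + 0.6(23.12) + 0.75(118.52) = 138.21 + 81.58 + 13.87 + 88.89 = 322.55
[2] 1.0(138.21) + 1.0(23.12) + 0.6(118.52) = 138.21 + 23.12 + 71.11 = 232.44
[3] 1.0(138.21) = 138.21
[4] 0.67(138.21) - 1.0(81.58) = 92.60 - 81.58 = 11.02
[5] 1.0(138.21) + 1.0(118.52) + 0.7(23.12) = 138.21 + 118.52 + 16.18 = 272.91
Maximum is from combination 1.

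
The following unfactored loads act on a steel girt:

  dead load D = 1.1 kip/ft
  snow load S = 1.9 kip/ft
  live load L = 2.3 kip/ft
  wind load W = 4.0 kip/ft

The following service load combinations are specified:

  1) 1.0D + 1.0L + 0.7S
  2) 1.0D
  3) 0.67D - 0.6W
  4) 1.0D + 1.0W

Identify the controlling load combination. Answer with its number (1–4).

1) 1.0(1.1) + 1.0(2.3) + 0.7(1.9) = 1.1 + 2.3 + 1.3 = 4.7
2) 1.0(1.1) = 1.1
3) 0.67(1.1) - 0.6(4.0) = 0.7 - 2.4 = -1.7
4) 1.0(1.1) + 1.0(4.0) = 1.1 + 4.0 = 5.1
The largest value is 5.1 kip/ft from combination 4.

Combination 4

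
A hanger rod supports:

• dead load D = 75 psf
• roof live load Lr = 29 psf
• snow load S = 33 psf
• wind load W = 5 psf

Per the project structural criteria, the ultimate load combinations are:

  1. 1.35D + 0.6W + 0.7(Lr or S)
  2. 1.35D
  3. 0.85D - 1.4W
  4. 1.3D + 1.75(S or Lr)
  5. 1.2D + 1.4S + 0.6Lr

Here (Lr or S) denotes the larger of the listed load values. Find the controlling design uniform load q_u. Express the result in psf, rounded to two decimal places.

(Lr or S) → S = 33 psf; (S or Lr) → S = 33 psf.
1. 1.35(75) + 0.6(5) + 0.7(33) = 127.35
2. 1.35(75) = 101.25
3. 0.85(75) - 1.4(5) = 56.75
4. 1.3(75) + 1.75(33) = 155.25
5. 1.2(75) + 1.4(33) + 0.6(29) = 153.60
Combination 4 governs: q_u = 155.25 psf.

155.25 psf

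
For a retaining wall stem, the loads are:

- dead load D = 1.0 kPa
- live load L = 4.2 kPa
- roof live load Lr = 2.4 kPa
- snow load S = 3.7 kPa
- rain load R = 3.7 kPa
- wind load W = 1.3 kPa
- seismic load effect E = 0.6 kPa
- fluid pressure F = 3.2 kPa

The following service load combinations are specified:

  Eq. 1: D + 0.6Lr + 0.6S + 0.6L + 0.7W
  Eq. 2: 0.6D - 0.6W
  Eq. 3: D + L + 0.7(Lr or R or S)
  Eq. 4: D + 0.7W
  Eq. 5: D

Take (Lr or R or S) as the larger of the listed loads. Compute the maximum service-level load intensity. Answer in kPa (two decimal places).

(Lr or R or S) → R = 3.7 kPa.
Eq. 1: 1.0(1.0) + 0.6(2.4) + 0.6(3.7) + 0.6(4.2) + 0.7(1.3) = 1.00 + 1.44 + 2.22 + 2.52 + 0.91 = 8.09
Eq. 2: 0.6(1.0) - 0.6(1.3) = 0.60 - 0.78 = -0.18
Eq. 3: 1.0(1.0) + 1.0(4.2) + 0.7(3.7) = 1.00 + 4.20 + 2.59 = 7.79
Eq. 4: 1.0(1.0) + 0.7(1.3) = 1.00 + 0.91 = 1.91
Eq. 5: 1.0(1.0) = 1.00
Maximum is from combination 1.

8.09 kPa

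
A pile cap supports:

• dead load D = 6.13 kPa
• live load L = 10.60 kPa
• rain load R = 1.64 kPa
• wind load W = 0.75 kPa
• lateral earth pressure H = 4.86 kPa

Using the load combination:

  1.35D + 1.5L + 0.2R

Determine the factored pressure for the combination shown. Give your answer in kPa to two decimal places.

1.35(6.13) + 1.5(10.60) + 0.2(1.64) = 24.50
p_u = 24.50 kPa.

24.50 kPa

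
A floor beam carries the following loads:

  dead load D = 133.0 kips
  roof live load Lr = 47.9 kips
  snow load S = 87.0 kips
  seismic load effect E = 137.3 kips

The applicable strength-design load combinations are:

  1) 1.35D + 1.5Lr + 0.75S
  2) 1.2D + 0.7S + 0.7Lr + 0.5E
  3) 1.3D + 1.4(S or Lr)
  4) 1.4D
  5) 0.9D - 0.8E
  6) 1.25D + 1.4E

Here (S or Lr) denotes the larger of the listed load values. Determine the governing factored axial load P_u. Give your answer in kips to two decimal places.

358.47 kips

(S or Lr) → S = 87.0 kips.
1) 1.35(133.0) + 1.5(47.9) + 0.75(87.0) = 179.55 + 71.85 + 65.25 = 316.65
2) 1.2(133.0) + 0.7(87.0) + 0.7(47.9) + 0.5(137.3) = 159.60 + 60.90 + 33.53 + 68.65 = 322.68
3) 1.3(133.0) + 1.4(87.0) = 172.90 + 121.80 = 294.70
4) 1.4(133.0) = 186.20
5) 0.9(133.0) - 0.8(137.3) = 119.70 - 109.84 = 9.86
6) 1.25(133.0) + 1.4(137.3) = 166.25 + 192.22 = 358.47
Maximum is from combination 6.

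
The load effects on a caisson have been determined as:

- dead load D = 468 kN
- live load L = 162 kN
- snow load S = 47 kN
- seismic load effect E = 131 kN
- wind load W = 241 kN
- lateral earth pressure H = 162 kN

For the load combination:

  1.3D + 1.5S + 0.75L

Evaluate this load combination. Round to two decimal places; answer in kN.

800.40 kN

1.3(468) + 1.5(47) + 0.75(162) = 608.40 + 70.50 + 121.50 = 800.40
N_u = 800.40 kN.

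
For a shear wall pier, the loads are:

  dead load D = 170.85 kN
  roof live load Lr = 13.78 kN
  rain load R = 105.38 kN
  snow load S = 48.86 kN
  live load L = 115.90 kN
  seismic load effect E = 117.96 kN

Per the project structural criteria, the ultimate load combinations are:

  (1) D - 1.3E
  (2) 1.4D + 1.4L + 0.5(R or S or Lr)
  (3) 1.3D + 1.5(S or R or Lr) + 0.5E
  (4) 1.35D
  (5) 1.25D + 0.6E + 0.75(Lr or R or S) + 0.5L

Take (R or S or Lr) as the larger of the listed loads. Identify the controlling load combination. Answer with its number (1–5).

Combination 2

(R or S or Lr) → R = 105.38 kN; (S or R or Lr) → R = 105.38 kN; (Lr or R or S) → R = 105.38 kN.
(1) 1.0(170.85) - 1.3(117.96) = 17.50
(2) 1.4(170.85) + 1.4(115.90) + 0.5(105.38) = 454.14
(3) 1.3(170.85) + 1.5(105.38) + 0.5(117.96) = 439.16
(4) 1.35(170.85) = 230.65
(5) 1.25(170.85) + 0.6(117.96) + 0.75(105.38) + 0.5(115.90) = 421.32
The largest value is 454.14 kN from combination 2.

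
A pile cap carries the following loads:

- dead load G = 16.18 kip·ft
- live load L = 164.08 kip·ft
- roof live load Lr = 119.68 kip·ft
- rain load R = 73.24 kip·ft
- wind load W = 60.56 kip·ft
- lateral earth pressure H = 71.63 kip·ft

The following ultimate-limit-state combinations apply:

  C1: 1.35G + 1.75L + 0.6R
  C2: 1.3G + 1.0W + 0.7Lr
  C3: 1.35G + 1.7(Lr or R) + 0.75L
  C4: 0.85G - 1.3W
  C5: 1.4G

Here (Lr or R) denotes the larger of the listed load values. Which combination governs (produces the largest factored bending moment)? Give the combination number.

Combination 1

(Lr or R) → Lr = 119.68 kip·ft.
C1: 1.35(16.18) + 1.75(164.08) + 0.6(73.24) = 352.93
C2: 1.3(16.18) + 1.0(60.56) + 0.7(119.68) = 165.37
C3: 1.35(16.18) + 1.7(119.68) + 0.75(164.08) = 348.36
C4: 0.85(16.18) - 1.3(60.56) = -64.98
C5: 1.4(16.18) = 22.65
The largest value is 352.93 kip·ft from combination 1.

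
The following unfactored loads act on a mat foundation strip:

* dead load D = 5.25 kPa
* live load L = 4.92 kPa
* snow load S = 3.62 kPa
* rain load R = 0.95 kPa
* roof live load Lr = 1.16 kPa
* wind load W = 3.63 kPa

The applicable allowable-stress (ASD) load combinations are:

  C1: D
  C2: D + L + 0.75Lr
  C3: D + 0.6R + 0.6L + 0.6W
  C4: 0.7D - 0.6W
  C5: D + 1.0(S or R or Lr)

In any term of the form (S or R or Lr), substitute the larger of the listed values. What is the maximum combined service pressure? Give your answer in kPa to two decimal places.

(S or R or Lr) → S = 3.62 kPa.
C1: 1.0(5.25) = 5.25
C2: 1.0(5.25) + 1.0(4.92) + 0.75(1.16) = 11.04
C3: 1.0(5.25) + 0.6(0.95) + 0.6(4.92) + 0.6(3.63) = 10.95
C4: 0.7(5.25) - 0.6(3.63) = 1.50
C5: 1.0(5.25) + 1.0(3.62) = 8.87
The controlling combination is 2, giving 11.04 kPa.

11.04 kPa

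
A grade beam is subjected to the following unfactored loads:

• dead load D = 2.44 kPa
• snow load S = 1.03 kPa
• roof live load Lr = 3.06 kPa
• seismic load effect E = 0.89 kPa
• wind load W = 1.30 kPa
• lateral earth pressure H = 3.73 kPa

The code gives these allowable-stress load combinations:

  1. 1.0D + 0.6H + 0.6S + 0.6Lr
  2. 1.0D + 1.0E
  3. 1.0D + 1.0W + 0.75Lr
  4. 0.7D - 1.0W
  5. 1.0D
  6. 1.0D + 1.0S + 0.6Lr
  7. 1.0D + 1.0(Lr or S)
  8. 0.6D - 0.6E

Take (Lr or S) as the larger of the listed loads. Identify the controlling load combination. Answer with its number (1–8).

(Lr or S) → Lr = 3.06 kPa.
1. 1.0(2.44) + 0.6(3.73) + 0.6(1.03) + 0.6(3.06) = 7.13
2. 1.0(2.44) + 1.0(0.89) = 2.44 + 0.89 = 3.33
3. 1.0(2.44) + 1.0(1.30) + 0.75(3.06) = 2.44 + 1.30 + 2.30 = 6.04
4. 0.7(2.44) - 1.0(1.30) = 1.71 - 1.30 = 0.41
5. 1.0(2.44) = 2.44
6. 1.0(2.44) + 1.0(1.03) + 0.6(3.06) = 2.44 + 1.03 + 1.84 = 5.31
7. 1.0(2.44) + 1.0(3.06) = 2.44 + 3.06 = 5.50
8. 0.6(2.44) - 0.6(0.89) = 1.46 - 0.53 = 0.93
The largest value is 7.13 kPa from combination 1.

Combination 1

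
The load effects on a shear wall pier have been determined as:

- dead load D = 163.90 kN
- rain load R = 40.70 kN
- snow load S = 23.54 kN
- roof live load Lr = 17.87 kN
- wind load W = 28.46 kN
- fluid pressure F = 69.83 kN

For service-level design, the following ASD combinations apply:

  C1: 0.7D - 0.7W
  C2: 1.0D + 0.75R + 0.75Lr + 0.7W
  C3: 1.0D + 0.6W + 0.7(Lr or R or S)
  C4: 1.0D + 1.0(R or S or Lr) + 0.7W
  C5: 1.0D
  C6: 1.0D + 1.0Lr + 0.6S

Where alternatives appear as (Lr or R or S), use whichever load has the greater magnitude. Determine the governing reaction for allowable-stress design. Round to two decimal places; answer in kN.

(Lr or R or S) → R = 40.70 kN; (R or S or Lr) → R = 40.70 kN.
C1: 0.7(163.90) - 0.7(28.46) = 114.73 - 19.92 = 94.81
C2: 1.0(163.90) + 0.75(40.70) + 0.75(17.87) + 0.7(28.46) = 163.90 + 30.53 + 13.40 + 19.92 = 227.75
C3: 1.0(163.90) + 0.6(28.46) + 0.7(40.70) = 163.90 + 17.08 + 28.49 = 209.47
C4: 1.0(163.90) + 1.0(40.70) + 0.7(28.46) = 163.90 + 40.70 + 19.92 = 224.52
C5: 1.0(163.90) = 163.90
C6: 1.0(163.90) + 1.0(17.87) + 0.6(23.54) = 163.90 + 17.87 + 14.12 = 195.89
Maximum is from combination 2.

227.75 kN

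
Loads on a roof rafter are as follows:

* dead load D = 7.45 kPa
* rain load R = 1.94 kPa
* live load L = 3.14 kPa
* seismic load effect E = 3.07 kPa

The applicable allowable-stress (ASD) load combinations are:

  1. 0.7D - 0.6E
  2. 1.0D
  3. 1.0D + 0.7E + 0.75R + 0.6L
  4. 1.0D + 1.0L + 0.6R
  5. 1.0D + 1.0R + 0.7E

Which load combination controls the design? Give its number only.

Combination 3

1. 0.7(7.45) - 0.6(3.07) = 3.37
2. 1.0(7.45) = 7.45
3. 1.0(7.45) + 0.7(3.07) + 0.75(1.94) + 0.6(3.14) = 7.45 + 2.15 + 1.46 + 1.88 = 12.94
4. 1.0(7.45) + 1.0(3.14) + 0.6(1.94) = 7.45 + 3.14 + 1.16 = 11.75
5. 1.0(7.45) + 1.0(1.94) + 0.7(3.07) = 7.45 + 1.94 + 2.15 = 11.54
The largest value is 12.94 kPa from combination 3.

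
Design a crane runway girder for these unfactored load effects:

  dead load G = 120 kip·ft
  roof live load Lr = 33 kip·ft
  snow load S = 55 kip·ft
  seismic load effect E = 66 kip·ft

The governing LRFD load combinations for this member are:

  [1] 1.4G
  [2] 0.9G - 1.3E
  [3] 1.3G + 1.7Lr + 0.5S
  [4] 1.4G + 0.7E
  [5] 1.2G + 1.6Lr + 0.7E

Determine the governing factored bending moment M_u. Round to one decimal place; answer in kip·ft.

243.0 kip·ft

[1] 1.4(120) = 168.0
[2] 0.9(120) - 1.3(66) = 108.0 - 85.8 = 22.2
[3] 1.3(120) + 1.7(33) + 0.5(55) = 156.0 + 56.1 + 27.5 = 239.6
[4] 1.4(120) + 0.7(66) = 168.0 + 46.2 = 214.2
[5] 1.2(120) + 1.6(33) + 0.7(66) = 144.0 + 52.8 + 46.2 = 243.0
Maximum is from combination 5.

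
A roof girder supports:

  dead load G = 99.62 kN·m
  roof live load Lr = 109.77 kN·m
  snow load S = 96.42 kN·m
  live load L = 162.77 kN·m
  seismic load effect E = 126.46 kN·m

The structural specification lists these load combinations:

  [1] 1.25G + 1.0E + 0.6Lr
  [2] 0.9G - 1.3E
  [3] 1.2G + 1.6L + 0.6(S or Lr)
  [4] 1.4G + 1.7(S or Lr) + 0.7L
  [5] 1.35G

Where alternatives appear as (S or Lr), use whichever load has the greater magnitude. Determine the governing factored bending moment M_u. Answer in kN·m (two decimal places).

445.84 kN·m

(S or Lr) → Lr = 109.77 kN·m.
[1] 1.25(99.62) + 1.0(126.46) + 0.6(109.77) = 124.53 + 126.46 + 65.86 = 316.85
[2] 0.9(99.62) - 1.3(126.46) = 89.66 - 164.40 = -74.74
[3] 1.2(99.62) + 1.6(162.77) + 0.6(109.77) = 445.84
[4] 1.4(99.62) + 1.7(109.77) + 0.7(162.77) = 139.47 + 186.61 + 113.94 = 440.02
[5] 1.35(99.62) = 134.49
The controlling combination is 3, giving 445.84 kN·m.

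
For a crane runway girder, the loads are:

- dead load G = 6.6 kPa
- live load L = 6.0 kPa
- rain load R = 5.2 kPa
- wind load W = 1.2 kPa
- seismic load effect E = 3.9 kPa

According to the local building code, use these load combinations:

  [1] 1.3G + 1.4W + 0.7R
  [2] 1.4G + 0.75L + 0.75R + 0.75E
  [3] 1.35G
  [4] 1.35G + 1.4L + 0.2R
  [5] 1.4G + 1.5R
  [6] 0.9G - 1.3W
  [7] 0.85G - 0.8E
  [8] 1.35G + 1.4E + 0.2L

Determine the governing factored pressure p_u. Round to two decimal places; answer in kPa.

[1] 1.3(6.6) + 1.4(1.2) + 0.7(5.2) = 8.58 + 1.68 + 3.64 = 13.90
[2] 1.4(6.6) + 0.75(6.0) + 0.75(5.2) + 0.75(3.9) = 9.24 + 4.50 + 3.90 + 2.93 = 20.57
[3] 1.35(6.6) = 8.91
[4] 1.35(6.6) + 1.4(6.0) + 0.2(5.2) = 8.91 + 8.40 + 1.04 = 18.35
[5] 1.4(6.6) + 1.5(5.2) = 9.24 + 7.80 = 17.04
[6] 0.9(6.6) - 1.3(1.2) = 5.94 - 1.56 = 4.38
[7] 0.85(6.6) - 0.8(3.9) = 5.61 - 3.12 = 2.49
[8] 1.35(6.6) + 1.4(3.9) + 0.2(6.0) = 8.91 + 5.46 + 1.20 = 15.57
Maximum is from combination 2.

20.57 kPa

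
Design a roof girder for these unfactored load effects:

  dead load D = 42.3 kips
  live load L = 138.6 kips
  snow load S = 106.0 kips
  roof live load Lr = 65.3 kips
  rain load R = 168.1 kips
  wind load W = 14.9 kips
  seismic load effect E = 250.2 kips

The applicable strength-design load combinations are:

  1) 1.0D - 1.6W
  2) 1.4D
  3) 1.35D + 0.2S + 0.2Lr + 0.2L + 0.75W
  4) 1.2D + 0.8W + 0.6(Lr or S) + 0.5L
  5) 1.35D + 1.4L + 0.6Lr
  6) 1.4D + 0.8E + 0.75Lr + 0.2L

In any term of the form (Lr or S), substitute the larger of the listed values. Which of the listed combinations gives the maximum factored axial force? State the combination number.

(Lr or S) → S = 106.0 kips.
1) 1.0(42.3) - 1.6(14.9) = 42.3 - 23.8 = 18.5
2) 1.4(42.3) = 59.2
3) 1.35(42.3) + 0.2(106.0) + 0.2(65.3) + 0.2(138.6) + 0.75(14.9) = 57.1 + 21.2 + 13.1 + 27.7 + 11.2 = 130.3
4) 1.2(42.3) + 0.8(14.9) + 0.6(106.0) + 0.5(138.6) = 50.8 + 11.9 + 63.6 + 69.3 = 195.6
5) 1.35(42.3) + 1.4(138.6) + 0.6(65.3) = 57.1 + 194.0 + 39.2 = 290.3
6) 1.4(42.3) + 0.8(250.2) + 0.75(65.3) + 0.2(138.6) = 59.2 + 200.2 + 49.0 + 27.7 = 336.1
The largest value is 336.1 kips from combination 6.

Combination 6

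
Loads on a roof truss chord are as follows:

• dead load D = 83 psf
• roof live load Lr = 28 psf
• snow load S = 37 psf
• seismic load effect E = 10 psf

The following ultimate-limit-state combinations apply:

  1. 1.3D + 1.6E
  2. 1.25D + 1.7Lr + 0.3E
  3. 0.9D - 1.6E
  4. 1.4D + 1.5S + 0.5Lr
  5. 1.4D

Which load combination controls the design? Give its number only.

1. 1.3(83) + 1.6(10) = 123.9
2. 1.25(83) + 1.7(28) + 0.3(10) = 154.4
3. 0.9(83) - 1.6(10) = 58.7
4. 1.4(83) + 1.5(37) + 0.5(28) = 185.7
5. 1.4(83) = 116.2
The largest value is 185.7 psf from combination 4.

Combination 4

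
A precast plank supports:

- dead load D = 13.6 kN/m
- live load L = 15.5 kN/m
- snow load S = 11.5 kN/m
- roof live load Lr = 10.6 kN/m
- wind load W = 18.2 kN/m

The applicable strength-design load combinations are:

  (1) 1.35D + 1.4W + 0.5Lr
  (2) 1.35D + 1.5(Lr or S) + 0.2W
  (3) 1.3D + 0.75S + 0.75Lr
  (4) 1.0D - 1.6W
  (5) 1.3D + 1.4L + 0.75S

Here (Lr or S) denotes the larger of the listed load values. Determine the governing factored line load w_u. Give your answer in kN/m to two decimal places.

49.14 kN/m

(Lr or S) → S = 11.5 kN/m.
(1) 1.35(13.6) + 1.4(18.2) + 0.5(10.6) = 49.14
(2) 1.35(13.6) + 1.5(11.5) + 0.2(18.2) = 39.25
(3) 1.3(13.6) + 0.75(11.5) + 0.75(10.6) = 34.26
(4) 1.0(13.6) - 1.6(18.2) = -15.52
(5) 1.3(13.6) + 1.4(15.5) + 0.75(11.5) = 48.01
Combination 1 governs: w_u = 49.14 kN/m.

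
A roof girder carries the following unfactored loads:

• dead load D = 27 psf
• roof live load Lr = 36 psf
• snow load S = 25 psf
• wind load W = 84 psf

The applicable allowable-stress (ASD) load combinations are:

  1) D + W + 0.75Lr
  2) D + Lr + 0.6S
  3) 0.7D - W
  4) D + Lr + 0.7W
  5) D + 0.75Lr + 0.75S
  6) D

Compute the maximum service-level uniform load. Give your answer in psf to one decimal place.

1) 1.0(27) + 1.0(84) + 0.75(36) = 27.0 + 84.0 + 27.0 = 138.0
2) 1.0(27) + 1.0(36) + 0.6(25) = 27.0 + 36.0 + 15.0 = 78.0
3) 0.7(27) - 1.0(84) = 18.9 - 84.0 = -65.1
4) 1.0(27) + 1.0(36) + 0.7(84) = 27.0 + 36.0 + 58.8 = 121.8
5) 1.0(27) + 0.75(36) + 0.75(25) = 27.0 + 27.0 + 18.8 = 72.8
6) 1.0(27) = 27.0
Combination 1 governs: q = 138.0 psf.

138.0 psf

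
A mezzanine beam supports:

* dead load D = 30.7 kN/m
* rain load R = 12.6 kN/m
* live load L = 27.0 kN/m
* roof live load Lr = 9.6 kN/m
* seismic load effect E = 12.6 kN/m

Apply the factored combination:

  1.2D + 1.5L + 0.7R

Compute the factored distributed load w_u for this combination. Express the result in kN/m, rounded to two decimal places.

1.2(30.7) + 1.5(27.0) + 0.7(12.6) = 36.84 + 40.50 + 8.82 = 86.16
w_u = 86.16 kN/m.

86.16 kN/m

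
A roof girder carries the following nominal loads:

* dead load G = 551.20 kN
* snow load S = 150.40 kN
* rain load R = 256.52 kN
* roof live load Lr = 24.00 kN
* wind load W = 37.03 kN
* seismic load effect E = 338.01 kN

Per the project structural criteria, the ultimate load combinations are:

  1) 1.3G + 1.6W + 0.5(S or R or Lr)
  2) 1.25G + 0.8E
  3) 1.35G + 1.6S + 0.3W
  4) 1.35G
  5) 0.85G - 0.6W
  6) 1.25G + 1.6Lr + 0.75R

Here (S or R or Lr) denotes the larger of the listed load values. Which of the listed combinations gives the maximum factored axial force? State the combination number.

(S or R or Lr) → R = 256.52 kN.
1) 1.3(551.20) + 1.6(37.03) + 0.5(256.52) = 716.56 + 59.25 + 128.26 = 904.07
2) 1.25(551.20) + 0.8(338.01) = 689.00 + 270.41 = 959.41
3) 1.35(551.20) + 1.6(150.40) + 0.3(37.03) = 744.12 + 240.64 + 11.11 = 995.87
4) 1.35(551.20) = 744.12
5) 0.85(551.20) - 0.6(37.03) = 468.52 - 22.22 = 446.30
6) 1.25(551.20) + 1.6(24.00) + 0.75(256.52) = 689.00 + 38.40 + 192.39 = 919.79
The largest value is 995.87 kN from combination 3.

Combination 3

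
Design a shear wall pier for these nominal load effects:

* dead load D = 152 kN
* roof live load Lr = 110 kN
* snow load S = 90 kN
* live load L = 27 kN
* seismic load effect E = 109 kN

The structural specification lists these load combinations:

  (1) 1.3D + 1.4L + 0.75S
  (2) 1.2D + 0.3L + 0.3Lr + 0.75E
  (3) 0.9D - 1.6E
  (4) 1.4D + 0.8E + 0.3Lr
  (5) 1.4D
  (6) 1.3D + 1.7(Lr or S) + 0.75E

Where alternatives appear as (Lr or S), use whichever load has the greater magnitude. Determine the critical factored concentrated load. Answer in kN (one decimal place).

466.4 kN

(Lr or S) → Lr = 110 kN.
(1) 1.3(152) + 1.4(27) + 0.75(90) = 302.9
(2) 1.2(152) + 0.3(27) + 0.3(110) + 0.75(109) = 305.3
(3) 0.9(152) - 1.6(109) = -37.6
(4) 1.4(152) + 0.8(109) + 0.3(110) = 333.0
(5) 1.4(152) = 212.8
(6) 1.3(152) + 1.7(110) + 0.75(109) = 466.4
Maximum is from combination 6.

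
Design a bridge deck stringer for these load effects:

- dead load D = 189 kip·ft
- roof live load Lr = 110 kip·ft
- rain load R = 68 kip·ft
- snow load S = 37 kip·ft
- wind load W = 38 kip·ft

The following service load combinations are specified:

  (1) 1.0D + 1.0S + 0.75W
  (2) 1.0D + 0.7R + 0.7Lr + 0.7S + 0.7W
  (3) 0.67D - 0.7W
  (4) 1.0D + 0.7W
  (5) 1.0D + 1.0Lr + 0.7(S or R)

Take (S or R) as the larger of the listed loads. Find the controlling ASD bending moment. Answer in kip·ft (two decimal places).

(S or R) → R = 68 kip·ft.
(1) 1.0(189) + 1.0(37) + 0.75(38) = 189.00 + 37.00 + 28.50 = 254.50
(2) 1.0(189) + 0.7(68) + 0.7(110) + 0.7(37) + 0.7(38) = 189.00 + 47.60 + 77.00 + 25.90 + 26.60 = 366.10
(3) 0.67(189) - 0.7(38) = 126.63 - 26.60 = 100.03
(4) 1.0(189) + 0.7(38) = 189.00 + 26.60 = 215.60
(5) 1.0(189) + 1.0(110) + 0.7(68) = 189.00 + 110.00 + 47.60 = 346.60
Maximum is from combination 2.

366.10 kip·ft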